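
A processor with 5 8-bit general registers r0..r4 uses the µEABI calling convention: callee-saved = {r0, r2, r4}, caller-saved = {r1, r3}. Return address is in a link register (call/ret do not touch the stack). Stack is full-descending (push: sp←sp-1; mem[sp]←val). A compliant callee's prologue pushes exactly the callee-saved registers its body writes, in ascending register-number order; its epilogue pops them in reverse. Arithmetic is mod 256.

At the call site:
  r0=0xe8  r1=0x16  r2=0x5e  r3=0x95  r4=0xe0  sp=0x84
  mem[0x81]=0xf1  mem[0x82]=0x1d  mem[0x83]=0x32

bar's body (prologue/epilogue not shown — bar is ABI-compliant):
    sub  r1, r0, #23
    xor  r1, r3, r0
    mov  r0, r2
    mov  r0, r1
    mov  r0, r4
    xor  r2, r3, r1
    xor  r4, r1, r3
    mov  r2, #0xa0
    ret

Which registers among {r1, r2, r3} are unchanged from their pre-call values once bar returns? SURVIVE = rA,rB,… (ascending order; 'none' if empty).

prologue: push r0 → mem[0x83]=0xe8, sp=0x83
prologue: push r2 → mem[0x82]=0x5e, sp=0x82
prologue: push r4 → mem[0x81]=0xe0, sp=0x81
body[0] sub  r1, r0, #23 → r1=0xd1
body[1] xor  r1, r3, r0 → r1=0x7d
body[2] mov  r0, r2 → r0=0x5e
body[3] mov  r0, r1 → r0=0x7d
body[4] mov  r0, r4 → r0=0xe0
body[5] xor  r2, r3, r1 → r2=0xe8
body[6] xor  r4, r1, r3 → r4=0xe8
body[7] mov  r2, #0xa0 → r2=0xa0
epilogue: pop r4=0xe0, sp=0x82
epilogue: pop r2=0x5e, sp=0x83
epilogue: pop r0=0xe8, sp=0x84
r1: caller-saved, written=True
r2: callee-saved, written=True
r3: caller-saved, written=False

SURVIVE = r2,r3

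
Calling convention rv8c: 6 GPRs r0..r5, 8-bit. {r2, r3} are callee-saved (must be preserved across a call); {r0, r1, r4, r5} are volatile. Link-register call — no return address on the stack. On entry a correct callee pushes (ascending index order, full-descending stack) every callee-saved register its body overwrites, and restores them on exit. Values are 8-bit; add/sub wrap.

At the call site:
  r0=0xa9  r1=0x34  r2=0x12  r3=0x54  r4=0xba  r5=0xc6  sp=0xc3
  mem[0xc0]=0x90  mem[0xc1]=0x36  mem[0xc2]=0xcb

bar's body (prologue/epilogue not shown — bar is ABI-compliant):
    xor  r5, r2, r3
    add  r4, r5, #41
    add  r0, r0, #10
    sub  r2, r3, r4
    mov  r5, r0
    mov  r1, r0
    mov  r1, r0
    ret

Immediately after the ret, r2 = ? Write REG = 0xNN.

prologue: push r2 → mem[0xc2]=0x12, sp=0xc2
body[0] xor  r5, r2, r3 → r5=0x46
body[1] add  r4, r5, #41 → r4=0x6f
body[2] add  r0, r0, #10 → r0=0xb3
body[3] sub  r2, r3, r4 → r2=0xe5
body[4] mov  r5, r0 → r5=0xb3
body[5] mov  r1, r0 → r1=0xb3
body[6] mov  r1, r0 → r1=0xb3
epilogue: pop r2=0x12, sp=0xc3
r2 is callee-saved → restored

REG = 0x12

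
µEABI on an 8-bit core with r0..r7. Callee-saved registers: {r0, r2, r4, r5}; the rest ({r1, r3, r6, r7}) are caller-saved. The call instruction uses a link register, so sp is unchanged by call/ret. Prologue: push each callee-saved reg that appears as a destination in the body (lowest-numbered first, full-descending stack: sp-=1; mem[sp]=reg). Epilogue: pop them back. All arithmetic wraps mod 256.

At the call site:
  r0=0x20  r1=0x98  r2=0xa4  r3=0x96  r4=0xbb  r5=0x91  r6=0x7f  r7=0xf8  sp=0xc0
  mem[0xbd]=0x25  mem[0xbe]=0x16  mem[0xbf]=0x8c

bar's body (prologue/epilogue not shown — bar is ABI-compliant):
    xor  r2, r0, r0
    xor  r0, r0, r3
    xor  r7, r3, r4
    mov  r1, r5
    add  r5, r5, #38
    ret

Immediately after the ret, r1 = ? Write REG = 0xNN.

prologue: push r0 → mem[0xbf]=0x20, sp=0xbf
prologue: push r2 → mem[0xbe]=0xa4, sp=0xbe
prologue: push r5 → mem[0xbd]=0x91, sp=0xbd
body[0] xor  r2, r0, r0 → r2=0x00
body[1] xor  r0, r0, r3 → r0=0xb6
body[2] xor  r7, r3, r4 → r7=0x2d
body[3] mov  r1, r5 → r1=0x91
body[4] add  r5, r5, #38 → r5=0xb7
epilogue: pop r5=0x91, sp=0xbe
epilogue: pop r2=0xa4, sp=0xbf
epilogue: pop r0=0x20, sp=0xc0
r1 is caller-saved → body value

REG = 0x91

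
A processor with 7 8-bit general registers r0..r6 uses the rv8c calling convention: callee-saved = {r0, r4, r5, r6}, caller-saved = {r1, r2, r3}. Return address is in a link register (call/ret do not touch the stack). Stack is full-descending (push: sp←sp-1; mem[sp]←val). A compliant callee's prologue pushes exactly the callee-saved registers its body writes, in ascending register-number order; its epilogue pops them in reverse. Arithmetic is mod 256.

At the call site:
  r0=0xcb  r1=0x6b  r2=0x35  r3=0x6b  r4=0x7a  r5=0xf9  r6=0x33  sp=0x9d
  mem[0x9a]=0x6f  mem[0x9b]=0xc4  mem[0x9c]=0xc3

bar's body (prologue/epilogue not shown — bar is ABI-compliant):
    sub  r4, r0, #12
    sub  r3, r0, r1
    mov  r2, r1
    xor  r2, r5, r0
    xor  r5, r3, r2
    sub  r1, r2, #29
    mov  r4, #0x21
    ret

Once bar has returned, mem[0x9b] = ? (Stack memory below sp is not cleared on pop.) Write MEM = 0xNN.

MEM = 0xf9

prologue: push r4 → mem[0x9c]=0x7a, sp=0x9c
prologue: push r5 → mem[0x9b]=0xf9, sp=0x9b
body[0] sub  r4, r0, #12 → r4=0xbf
body[1] sub  r3, r0, r1 → r3=0x60
body[2] mov  r2, r1 → r2=0x6b
body[3] xor  r2, r5, r0 → r2=0x32
body[4] xor  r5, r3, r2 → r5=0x52
body[5] sub  r1, r2, #29 → r1=0x15
body[6] mov  r4, #0x21 → r4=0x21
epilogue: pop r5=0xf9, sp=0x9c
epilogue: pop r4=0x7a, sp=0x9d
prologue pushed ['r4', 'r5'] at ['0x9c', '0x9b']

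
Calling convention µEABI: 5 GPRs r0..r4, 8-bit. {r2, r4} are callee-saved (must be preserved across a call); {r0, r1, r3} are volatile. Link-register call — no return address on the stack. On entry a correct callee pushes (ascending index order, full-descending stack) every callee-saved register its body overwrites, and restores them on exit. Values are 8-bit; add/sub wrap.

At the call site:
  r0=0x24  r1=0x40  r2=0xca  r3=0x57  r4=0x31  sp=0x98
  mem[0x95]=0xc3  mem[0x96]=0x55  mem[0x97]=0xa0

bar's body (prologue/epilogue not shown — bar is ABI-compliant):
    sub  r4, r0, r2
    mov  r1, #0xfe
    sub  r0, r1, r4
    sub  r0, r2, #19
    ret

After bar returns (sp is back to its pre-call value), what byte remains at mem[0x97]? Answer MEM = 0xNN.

MEM = 0x31

prologue: push r4 → mem[0x97]=0x31, sp=0x97
body[0] sub  r4, r0, r2 → r4=0x5a
body[1] mov  r1, #0xfe → r1=0xfe
body[2] sub  r0, r1, r4 → r0=0xa4
body[3] sub  r0, r2, #19 → r0=0xb7
epilogue: pop r4=0x31, sp=0x98
prologue pushed ['r4'] at ['0x97']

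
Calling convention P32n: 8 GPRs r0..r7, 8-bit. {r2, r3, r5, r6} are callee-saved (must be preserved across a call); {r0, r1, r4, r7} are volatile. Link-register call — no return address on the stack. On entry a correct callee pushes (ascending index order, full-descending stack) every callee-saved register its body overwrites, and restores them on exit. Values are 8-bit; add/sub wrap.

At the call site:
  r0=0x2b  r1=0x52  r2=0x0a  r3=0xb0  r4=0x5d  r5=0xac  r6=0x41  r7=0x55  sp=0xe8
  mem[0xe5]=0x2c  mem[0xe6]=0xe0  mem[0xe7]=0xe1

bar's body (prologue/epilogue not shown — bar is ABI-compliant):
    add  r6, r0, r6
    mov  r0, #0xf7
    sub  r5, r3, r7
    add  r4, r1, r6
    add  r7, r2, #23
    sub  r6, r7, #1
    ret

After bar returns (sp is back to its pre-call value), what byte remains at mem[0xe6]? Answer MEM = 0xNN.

prologue: push r5 → mem[0xe7]=0xac, sp=0xe7
prologue: push r6 → mem[0xe6]=0x41, sp=0xe6
body[0] add  r6, r0, r6 → r6=0x6c
body[1] mov  r0, #0xf7 → r0=0xf7
body[2] sub  r5, r3, r7 → r5=0x5b
body[3] add  r4, r1, r6 → r4=0xbe
body[4] add  r7, r2, #23 → r7=0x21
body[5] sub  r6, r7, #1 → r6=0x20
epilogue: pop r6=0x41, sp=0xe7
epilogue: pop r5=0xac, sp=0xe8
prologue pushed ['r5', 'r6'] at ['0xe7', '0xe6']

MEM = 0x41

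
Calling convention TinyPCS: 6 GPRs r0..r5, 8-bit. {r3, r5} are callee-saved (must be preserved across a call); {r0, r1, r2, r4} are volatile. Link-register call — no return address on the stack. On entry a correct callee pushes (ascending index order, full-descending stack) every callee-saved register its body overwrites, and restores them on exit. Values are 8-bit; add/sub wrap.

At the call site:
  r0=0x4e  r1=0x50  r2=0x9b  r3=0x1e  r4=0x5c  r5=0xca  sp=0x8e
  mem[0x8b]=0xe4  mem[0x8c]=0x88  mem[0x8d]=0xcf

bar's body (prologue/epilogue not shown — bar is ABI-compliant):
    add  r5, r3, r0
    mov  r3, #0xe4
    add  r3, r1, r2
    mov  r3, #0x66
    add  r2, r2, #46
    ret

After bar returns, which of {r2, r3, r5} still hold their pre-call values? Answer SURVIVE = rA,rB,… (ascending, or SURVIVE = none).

SURVIVE = r3,r5

prologue: push r3 → mem[0x8d]=0x1e, sp=0x8d
prologue: push r5 → mem[0x8c]=0xca, sp=0x8c
body[0] add  r5, r3, r0 → r5=0x6c
body[1] mov  r3, #0xe4 → r3=0xe4
body[2] add  r3, r1, r2 → r3=0xeb
body[3] mov  r3, #0x66 → r3=0x66
body[4] add  r2, r2, #46 → r2=0xc9
epilogue: pop r5=0xca, sp=0x8d
epilogue: pop r3=0x1e, sp=0x8e
r2: caller-saved, written=True
r3: callee-saved, written=True
r5: callee-saved, written=True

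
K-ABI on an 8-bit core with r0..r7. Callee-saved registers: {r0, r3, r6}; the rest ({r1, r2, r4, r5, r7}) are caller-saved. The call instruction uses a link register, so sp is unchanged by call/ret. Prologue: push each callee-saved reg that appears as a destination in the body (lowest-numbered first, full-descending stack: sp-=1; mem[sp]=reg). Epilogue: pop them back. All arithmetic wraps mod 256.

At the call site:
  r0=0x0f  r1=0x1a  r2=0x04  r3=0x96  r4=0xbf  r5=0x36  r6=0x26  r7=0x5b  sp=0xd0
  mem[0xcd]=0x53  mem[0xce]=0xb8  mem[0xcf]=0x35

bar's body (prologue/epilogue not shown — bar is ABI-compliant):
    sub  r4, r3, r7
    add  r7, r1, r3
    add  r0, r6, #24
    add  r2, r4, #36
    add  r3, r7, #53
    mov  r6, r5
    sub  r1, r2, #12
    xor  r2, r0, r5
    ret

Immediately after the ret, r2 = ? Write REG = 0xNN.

prologue: push r0 -> mem[0xcf]=0x0f, sp=0xcf
prologue: push r3 -> mem[0xce]=0x96, sp=0xce
prologue: push r6 -> mem[0xcd]=0x26, sp=0xcd
body[0] sub  r4, r3, r7 -> r4=0x3b
body[1] add  r7, r1, r3 -> r7=0xb0
body[2] add  r0, r6, #24 -> r0=0x3e
body[3] add  r2, r4, #36 -> r2=0x5f
body[4] add  r3, r7, #53 -> r3=0xe5
body[5] mov  r6, r5 -> r6=0x36
body[6] sub  r1, r2, #12 -> r1=0x53
body[7] xor  r2, r0, r5 -> r2=0x08
epilogue: pop r6=0x26, sp=0xce
epilogue: pop r3=0x96, sp=0xcf
epilogue: pop r0=0x0f, sp=0xd0
r2 is caller-saved -> body value

REG = 0x08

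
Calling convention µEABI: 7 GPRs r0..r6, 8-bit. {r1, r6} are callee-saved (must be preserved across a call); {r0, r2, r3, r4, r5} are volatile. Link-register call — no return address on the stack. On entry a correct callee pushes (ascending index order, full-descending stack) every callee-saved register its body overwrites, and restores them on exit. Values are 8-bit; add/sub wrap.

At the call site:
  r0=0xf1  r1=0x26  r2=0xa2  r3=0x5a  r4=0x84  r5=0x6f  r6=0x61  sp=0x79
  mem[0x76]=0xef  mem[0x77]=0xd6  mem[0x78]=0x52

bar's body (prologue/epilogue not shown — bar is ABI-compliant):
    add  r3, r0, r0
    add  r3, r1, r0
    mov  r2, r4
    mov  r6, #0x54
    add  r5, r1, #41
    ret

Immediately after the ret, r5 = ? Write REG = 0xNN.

REG = 0x4f

prologue: push r6 -> mem[0x78]=0x61, sp=0x78
body[0] add  r3, r0, r0 -> r3=0xe2
body[1] add  r3, r1, r0 -> r3=0x17
body[2] mov  r2, r4 -> r2=0x84
body[3] mov  r6, #0x54 -> r6=0x54
body[4] add  r5, r1, #41 -> r5=0x4f
epilogue: pop r6=0x61, sp=0x79
r5 is caller-saved -> body value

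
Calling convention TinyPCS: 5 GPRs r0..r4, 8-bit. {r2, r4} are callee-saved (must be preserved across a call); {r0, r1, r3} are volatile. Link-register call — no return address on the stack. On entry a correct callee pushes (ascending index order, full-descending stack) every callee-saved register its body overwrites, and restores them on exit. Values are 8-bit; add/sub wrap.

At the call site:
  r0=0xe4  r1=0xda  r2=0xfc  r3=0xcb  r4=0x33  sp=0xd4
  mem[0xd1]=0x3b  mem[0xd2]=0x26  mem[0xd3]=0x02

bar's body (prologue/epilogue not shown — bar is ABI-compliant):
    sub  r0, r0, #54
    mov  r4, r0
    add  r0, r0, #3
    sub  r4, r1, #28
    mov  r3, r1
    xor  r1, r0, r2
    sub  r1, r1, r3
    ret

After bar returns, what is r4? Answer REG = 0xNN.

REG = 0x33

prologue: push r4 → mem[0xd3]=0x33, sp=0xd3
body[0] sub  r0, r0, #54 → r0=0xae
body[1] mov  r4, r0 → r4=0xae
body[2] add  r0, r0, #3 → r0=0xb1
body[3] sub  r4, r1, #28 → r4=0xbe
body[4] mov  r3, r1 → r3=0xda
body[5] xor  r1, r0, r2 → r1=0x4d
body[6] sub  r1, r1, r3 → r1=0x73
epilogue: pop r4=0x33, sp=0xd4
r4 is callee-saved → restored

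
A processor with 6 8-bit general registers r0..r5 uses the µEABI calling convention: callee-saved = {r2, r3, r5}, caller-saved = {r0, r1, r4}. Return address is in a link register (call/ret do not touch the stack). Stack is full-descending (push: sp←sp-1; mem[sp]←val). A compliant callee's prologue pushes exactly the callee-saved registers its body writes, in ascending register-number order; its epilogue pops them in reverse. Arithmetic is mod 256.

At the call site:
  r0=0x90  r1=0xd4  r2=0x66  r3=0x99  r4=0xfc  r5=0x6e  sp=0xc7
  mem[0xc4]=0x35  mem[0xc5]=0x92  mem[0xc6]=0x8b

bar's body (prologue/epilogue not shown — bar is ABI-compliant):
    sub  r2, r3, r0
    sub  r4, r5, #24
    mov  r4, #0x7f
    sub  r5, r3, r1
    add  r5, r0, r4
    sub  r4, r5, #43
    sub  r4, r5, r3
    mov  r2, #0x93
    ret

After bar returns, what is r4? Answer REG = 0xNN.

REG = 0x76

prologue: push r2 -> mem[0xc6]=0x66, sp=0xc6
prologue: push r5 -> mem[0xc5]=0x6e, sp=0xc5
body[0] sub  r2, r3, r0 -> r2=0x09
body[1] sub  r4, r5, #24 -> r4=0x56
body[2] mov  r4, #0x7f -> r4=0x7f
body[3] sub  r5, r3, r1 -> r5=0xc5
body[4] add  r5, r0, r4 -> r5=0x0f
body[5] sub  r4, r5, #43 -> r4=0xe4
body[6] sub  r4, r5, r3 -> r4=0x76
body[7] mov  r2, #0x93 -> r2=0x93
epilogue: pop r5=0x6e, sp=0xc6
epilogue: pop r2=0x66, sp=0xc7
r4 is caller-saved -> body value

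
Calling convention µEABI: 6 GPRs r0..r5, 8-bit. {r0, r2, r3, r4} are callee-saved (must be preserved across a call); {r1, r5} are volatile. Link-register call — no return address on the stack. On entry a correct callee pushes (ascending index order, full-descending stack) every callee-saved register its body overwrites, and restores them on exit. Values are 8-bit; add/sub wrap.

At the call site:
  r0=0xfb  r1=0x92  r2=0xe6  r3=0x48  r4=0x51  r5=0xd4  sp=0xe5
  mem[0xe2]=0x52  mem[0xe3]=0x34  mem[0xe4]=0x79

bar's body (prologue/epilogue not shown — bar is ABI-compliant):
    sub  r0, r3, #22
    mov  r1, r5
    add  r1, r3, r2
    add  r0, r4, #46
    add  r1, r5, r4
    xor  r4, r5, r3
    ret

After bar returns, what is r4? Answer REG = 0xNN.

REG = 0x51

prologue: push r0 -> mem[0xe4]=0xfb, sp=0xe4
prologue: push r4 -> mem[0xe3]=0x51, sp=0xe3
body[0] sub  r0, r3, #22 -> r0=0x32
body[1] mov  r1, r5 -> r1=0xd4
body[2] add  r1, r3, r2 -> r1=0x2e
body[3] add  r0, r4, #46 -> r0=0x7f
body[4] add  r1, r5, r4 -> r1=0x25
body[5] xor  r4, r5, r3 -> r4=0x9c
epilogue: pop r4=0x51, sp=0xe4
epilogue: pop r0=0xfb, sp=0xe5
r4 is callee-saved -> restored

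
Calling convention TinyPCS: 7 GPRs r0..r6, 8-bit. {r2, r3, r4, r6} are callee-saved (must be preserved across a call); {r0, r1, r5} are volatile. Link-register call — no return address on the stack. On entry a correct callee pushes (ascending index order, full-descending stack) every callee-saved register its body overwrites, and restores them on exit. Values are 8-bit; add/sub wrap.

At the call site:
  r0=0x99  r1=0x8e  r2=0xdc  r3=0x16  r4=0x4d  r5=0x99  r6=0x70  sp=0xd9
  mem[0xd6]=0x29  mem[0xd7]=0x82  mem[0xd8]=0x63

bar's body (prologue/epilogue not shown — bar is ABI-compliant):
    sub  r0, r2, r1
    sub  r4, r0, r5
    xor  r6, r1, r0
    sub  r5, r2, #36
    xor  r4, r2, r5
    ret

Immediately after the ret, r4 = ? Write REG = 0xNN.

REG = 0x4d

prologue: push r4 → mem[0xd8]=0x4d, sp=0xd8
prologue: push r6 → mem[0xd7]=0x70, sp=0xd7
body[0] sub  r0, r2, r1 → r0=0x4e
body[1] sub  r4, r0, r5 → r4=0xb5
body[2] xor  r6, r1, r0 → r6=0xc0
body[3] sub  r5, r2, #36 → r5=0xb8
body[4] xor  r4, r2, r5 → r4=0x64
epilogue: pop r6=0x70, sp=0xd8
epilogue: pop r4=0x4d, sp=0xd9
r4 is callee-saved → restored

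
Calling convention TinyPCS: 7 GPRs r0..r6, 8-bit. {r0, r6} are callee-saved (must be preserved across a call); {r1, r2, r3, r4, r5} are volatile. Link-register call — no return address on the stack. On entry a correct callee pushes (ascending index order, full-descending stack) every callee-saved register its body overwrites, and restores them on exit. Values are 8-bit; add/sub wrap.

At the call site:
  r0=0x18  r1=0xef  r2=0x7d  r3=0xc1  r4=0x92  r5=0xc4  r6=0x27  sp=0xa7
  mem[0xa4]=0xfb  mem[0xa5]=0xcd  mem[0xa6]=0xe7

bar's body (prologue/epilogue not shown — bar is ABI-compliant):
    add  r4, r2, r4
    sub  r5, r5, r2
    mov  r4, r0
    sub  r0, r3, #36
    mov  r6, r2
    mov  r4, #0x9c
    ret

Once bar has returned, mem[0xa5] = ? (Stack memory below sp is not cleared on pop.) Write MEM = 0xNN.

MEM = 0x27

prologue: push r0 → mem[0xa6]=0x18, sp=0xa6
prologue: push r6 → mem[0xa5]=0x27, sp=0xa5
body[0] add  r4, r2, r4 → r4=0x0f
body[1] sub  r5, r5, r2 → r5=0x47
body[2] mov  r4, r0 → r4=0x18
body[3] sub  r0, r3, #36 → r0=0x9d
body[4] mov  r6, r2 → r6=0x7d
body[5] mov  r4, #0x9c → r4=0x9c
epilogue: pop r6=0x27, sp=0xa6
epilogue: pop r0=0x18, sp=0xa7
prologue pushed ['r0', 'r6'] at ['0xa6', '0xa5']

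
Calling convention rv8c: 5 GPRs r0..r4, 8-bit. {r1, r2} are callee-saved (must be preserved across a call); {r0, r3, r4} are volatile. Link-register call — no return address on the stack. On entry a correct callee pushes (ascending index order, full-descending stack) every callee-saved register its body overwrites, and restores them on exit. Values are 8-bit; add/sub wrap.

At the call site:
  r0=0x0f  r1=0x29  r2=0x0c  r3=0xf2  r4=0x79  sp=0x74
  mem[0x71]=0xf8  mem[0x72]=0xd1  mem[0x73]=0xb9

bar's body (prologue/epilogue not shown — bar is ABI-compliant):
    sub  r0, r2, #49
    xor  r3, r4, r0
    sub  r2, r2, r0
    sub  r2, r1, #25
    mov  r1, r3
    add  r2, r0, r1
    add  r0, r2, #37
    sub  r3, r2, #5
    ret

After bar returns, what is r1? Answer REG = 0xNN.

prologue: push r1 -> mem[0x73]=0x29, sp=0x73
prologue: push r2 -> mem[0x72]=0x0c, sp=0x72
body[0] sub  r0, r2, #49 -> r0=0xdb
body[1] xor  r3, r4, r0 -> r3=0xa2
body[2] sub  r2, r2, r0 -> r2=0x31
body[3] sub  r2, r1, #25 -> r2=0x10
body[4] mov  r1, r3 -> r1=0xa2
body[5] add  r2, r0, r1 -> r2=0x7d
body[6] add  r0, r2, #37 -> r0=0xa2
body[7] sub  r3, r2, #5 -> r3=0x78
epilogue: pop r2=0x0c, sp=0x73
epilogue: pop r1=0x29, sp=0x74
r1 is callee-saved -> restored

REG = 0x29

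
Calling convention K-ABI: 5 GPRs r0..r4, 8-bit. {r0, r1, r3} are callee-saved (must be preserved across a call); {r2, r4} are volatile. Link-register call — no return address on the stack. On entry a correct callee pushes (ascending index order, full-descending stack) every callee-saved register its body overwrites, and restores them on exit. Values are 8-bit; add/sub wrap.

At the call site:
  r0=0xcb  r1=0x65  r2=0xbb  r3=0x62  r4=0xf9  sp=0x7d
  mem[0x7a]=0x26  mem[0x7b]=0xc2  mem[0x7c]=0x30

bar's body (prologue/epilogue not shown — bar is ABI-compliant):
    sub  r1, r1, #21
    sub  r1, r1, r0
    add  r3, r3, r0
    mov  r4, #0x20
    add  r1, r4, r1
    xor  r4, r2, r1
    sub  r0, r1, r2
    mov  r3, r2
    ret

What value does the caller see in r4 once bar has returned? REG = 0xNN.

prologue: push r0 -> mem[0x7c]=0xcb, sp=0x7c
prologue: push r1 -> mem[0x7b]=0x65, sp=0x7b
prologue: push r3 -> mem[0x7a]=0x62, sp=0x7a
body[0] sub  r1, r1, #21 -> r1=0x50
body[1] sub  r1, r1, r0 -> r1=0x85
body[2] add  r3, r3, r0 -> r3=0x2d
body[3] mov  r4, #0x20 -> r4=0x20
body[4] add  r1, r4, r1 -> r1=0xa5
body[5] xor  r4, r2, r1 -> r4=0x1e
body[6] sub  r0, r1, r2 -> r0=0xea
body[7] mov  r3, r2 -> r3=0xbb
epilogue: pop r3=0x62, sp=0x7b
epilogue: pop r1=0x65, sp=0x7c
epilogue: pop r0=0xcb, sp=0x7d
r4 is caller-saved -> body value

REG = 0x1e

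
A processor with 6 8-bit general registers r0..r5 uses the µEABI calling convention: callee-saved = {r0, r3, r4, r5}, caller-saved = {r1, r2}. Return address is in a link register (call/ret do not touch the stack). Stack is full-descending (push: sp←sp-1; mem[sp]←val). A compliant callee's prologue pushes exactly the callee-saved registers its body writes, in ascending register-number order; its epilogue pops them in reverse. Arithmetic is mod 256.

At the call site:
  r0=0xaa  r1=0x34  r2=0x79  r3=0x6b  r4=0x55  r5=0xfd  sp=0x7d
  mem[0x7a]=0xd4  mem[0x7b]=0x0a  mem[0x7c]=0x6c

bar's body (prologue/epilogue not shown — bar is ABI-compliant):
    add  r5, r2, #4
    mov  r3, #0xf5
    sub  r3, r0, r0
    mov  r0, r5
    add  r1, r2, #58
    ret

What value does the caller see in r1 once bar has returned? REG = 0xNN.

prologue: push r0 → mem[0x7c]=0xaa, sp=0x7c
prologue: push r3 → mem[0x7b]=0x6b, sp=0x7b
prologue: push r5 → mem[0x7a]=0xfd, sp=0x7a
body[0] add  r5, r2, #4 → r5=0x7d
body[1] mov  r3, #0xf5 → r3=0xf5
body[2] sub  r3, r0, r0 → r3=0x00
body[3] mov  r0, r5 → r0=0x7d
body[4] add  r1, r2, #58 → r1=0xb3
epilogue: pop r5=0xfd, sp=0x7b
epilogue: pop r3=0x6b, sp=0x7c
epilogue: pop r0=0xaa, sp=0x7d
r1 is caller-saved → body value

REG = 0xb3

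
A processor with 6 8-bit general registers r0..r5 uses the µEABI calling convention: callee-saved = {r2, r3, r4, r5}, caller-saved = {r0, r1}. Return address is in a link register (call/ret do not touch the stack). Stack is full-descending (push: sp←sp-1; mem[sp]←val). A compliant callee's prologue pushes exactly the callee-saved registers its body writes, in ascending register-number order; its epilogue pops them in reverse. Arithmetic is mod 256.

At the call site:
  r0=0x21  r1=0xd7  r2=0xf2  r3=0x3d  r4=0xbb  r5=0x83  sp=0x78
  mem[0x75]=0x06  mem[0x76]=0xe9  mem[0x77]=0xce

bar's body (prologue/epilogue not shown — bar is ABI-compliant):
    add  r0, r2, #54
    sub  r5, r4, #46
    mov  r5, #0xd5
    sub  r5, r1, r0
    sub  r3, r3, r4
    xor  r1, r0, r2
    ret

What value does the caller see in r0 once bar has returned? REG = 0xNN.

prologue: push r3 → mem[0x77]=0x3d, sp=0x77
prologue: push r5 → mem[0x76]=0x83, sp=0x76
body[0] add  r0, r2, #54 → r0=0x28
body[1] sub  r5, r4, #46 → r5=0x8d
body[2] mov  r5, #0xd5 → r5=0xd5
body[3] sub  r5, r1, r0 → r5=0xaf
body[4] sub  r3, r3, r4 → r3=0x82
body[5] xor  r1, r0, r2 → r1=0xda
epilogue: pop r5=0x83, sp=0x77
epilogue: pop r3=0x3d, sp=0x78
r0 is caller-saved → body value

REG = 0x28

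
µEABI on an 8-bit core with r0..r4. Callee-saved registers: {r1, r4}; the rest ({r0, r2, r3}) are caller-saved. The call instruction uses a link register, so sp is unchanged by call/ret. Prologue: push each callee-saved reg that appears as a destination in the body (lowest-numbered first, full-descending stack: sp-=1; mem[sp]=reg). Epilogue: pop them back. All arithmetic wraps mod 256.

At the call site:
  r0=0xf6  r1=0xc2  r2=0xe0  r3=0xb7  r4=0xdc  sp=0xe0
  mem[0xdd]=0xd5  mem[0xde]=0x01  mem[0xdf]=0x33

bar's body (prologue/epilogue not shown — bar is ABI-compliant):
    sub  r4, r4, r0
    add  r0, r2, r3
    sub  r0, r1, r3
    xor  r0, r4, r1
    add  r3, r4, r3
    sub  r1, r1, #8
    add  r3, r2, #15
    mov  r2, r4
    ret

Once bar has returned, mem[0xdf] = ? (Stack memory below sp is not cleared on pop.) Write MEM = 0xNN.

MEM = 0xc2

prologue: push r1 -> mem[0xdf]=0xc2, sp=0xdf
prologue: push r4 -> mem[0xde]=0xdc, sp=0xde
body[0] sub  r4, r4, r0 -> r4=0xe6
body[1] add  r0, r2, r3 -> r0=0x97
body[2] sub  r0, r1, r3 -> r0=0x0b
body[3] xor  r0, r4, r1 -> r0=0x24
body[4] add  r3, r4, r3 -> r3=0x9d
body[5] sub  r1, r1, #8 -> r1=0xba
body[6] add  r3, r2, #15 -> r3=0xef
body[7] mov  r2, r4 -> r2=0xe6
epilogue: pop r4=0xdc, sp=0xdf
epilogue: pop r1=0xc2, sp=0xe0
prologue pushed ['r1', 'r4'] at ['0xdf', '0xde']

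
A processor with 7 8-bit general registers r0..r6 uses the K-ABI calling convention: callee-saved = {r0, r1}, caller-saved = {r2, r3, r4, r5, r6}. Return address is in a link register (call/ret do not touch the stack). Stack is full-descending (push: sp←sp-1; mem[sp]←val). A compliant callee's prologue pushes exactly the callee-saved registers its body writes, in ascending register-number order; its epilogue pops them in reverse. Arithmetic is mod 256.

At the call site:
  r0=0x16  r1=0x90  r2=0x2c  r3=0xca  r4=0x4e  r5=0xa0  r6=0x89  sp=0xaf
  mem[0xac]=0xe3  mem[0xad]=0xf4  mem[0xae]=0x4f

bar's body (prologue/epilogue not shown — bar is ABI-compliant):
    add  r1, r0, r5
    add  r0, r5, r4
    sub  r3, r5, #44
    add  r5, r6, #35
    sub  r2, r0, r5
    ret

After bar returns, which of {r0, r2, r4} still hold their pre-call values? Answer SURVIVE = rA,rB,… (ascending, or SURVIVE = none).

SURVIVE = r0,r4

prologue: push r0 -> mem[0xae]=0x16, sp=0xae
prologue: push r1 -> mem[0xad]=0x90, sp=0xad
body[0] add  r1, r0, r5 -> r1=0xb6
body[1] add  r0, r5, r4 -> r0=0xee
body[2] sub  r3, r5, #44 -> r3=0x74
body[3] add  r5, r6, #35 -> r5=0xac
body[4] sub  r2, r0, r5 -> r2=0x42
epilogue: pop r1=0x90, sp=0xae
epilogue: pop r0=0x16, sp=0xaf
r0: callee-saved, written=True
r2: caller-saved, written=True
r4: caller-saved, written=False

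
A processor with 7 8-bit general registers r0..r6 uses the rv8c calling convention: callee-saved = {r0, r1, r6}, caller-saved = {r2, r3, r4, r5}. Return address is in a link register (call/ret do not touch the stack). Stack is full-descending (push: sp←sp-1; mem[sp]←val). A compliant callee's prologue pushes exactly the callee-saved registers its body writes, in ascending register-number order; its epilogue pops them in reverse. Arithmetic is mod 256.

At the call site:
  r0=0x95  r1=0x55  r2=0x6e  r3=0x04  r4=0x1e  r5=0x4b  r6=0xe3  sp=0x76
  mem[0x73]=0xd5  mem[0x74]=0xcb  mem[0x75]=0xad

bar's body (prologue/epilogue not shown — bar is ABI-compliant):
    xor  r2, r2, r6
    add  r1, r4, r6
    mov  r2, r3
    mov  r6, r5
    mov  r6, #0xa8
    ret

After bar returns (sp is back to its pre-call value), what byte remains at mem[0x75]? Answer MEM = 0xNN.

MEM = 0x55

prologue: push r1 -> mem[0x75]=0x55, sp=0x75
prologue: push r6 -> mem[0x74]=0xe3, sp=0x74
body[0] xor  r2, r2, r6 -> r2=0x8d
body[1] add  r1, r4, r6 -> r1=0x01
body[2] mov  r2, r3 -> r2=0x04
body[3] mov  r6, r5 -> r6=0x4b
body[4] mov  r6, #0xa8 -> r6=0xa8
epilogue: pop r6=0xe3, sp=0x75
epilogue: pop r1=0x55, sp=0x76
prologue pushed ['r1', 'r6'] at ['0x75', '0x74']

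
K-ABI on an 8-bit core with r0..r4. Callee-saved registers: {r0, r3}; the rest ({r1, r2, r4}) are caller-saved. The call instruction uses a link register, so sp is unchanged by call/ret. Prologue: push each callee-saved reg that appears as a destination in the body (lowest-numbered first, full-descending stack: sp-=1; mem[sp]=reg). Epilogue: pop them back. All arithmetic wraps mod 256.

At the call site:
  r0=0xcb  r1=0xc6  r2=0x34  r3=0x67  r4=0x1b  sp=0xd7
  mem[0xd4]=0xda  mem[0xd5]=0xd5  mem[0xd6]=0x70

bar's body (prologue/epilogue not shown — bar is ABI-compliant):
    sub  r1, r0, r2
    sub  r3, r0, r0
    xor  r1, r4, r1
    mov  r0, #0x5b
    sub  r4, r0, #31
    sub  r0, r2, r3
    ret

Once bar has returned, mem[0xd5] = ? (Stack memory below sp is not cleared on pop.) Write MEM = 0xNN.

prologue: push r0 -> mem[0xd6]=0xcb, sp=0xd6
prologue: push r3 -> mem[0xd5]=0x67, sp=0xd5
body[0] sub  r1, r0, r2 -> r1=0x97
body[1] sub  r3, r0, r0 -> r3=0x00
body[2] xor  r1, r4, r1 -> r1=0x8c
body[3] mov  r0, #0x5b -> r0=0x5b
body[4] sub  r4, r0, #31 -> r4=0x3c
body[5] sub  r0, r2, r3 -> r0=0x34
epilogue: pop r3=0x67, sp=0xd6
epilogue: pop r0=0xcb, sp=0xd7
prologue pushed ['r0', 'r3'] at ['0xd6', '0xd5']

MEM = 0x67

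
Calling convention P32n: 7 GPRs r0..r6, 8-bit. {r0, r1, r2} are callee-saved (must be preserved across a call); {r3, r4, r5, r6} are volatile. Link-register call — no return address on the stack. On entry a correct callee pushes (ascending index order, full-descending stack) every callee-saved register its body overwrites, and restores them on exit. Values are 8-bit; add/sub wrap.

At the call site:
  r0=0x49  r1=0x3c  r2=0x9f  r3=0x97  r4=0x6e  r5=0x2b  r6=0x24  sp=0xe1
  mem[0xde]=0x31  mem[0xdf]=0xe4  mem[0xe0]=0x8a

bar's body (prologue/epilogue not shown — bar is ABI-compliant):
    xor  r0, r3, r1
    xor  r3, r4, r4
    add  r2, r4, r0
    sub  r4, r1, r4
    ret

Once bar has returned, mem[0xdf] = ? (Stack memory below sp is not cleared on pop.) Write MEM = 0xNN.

MEM = 0x9f

prologue: push r0 -> mem[0xe0]=0x49, sp=0xe0
prologue: push r2 -> mem[0xdf]=0x9f, sp=0xdf
body[0] xor  r0, r3, r1 -> r0=0xab
body[1] xor  r3, r4, r4 -> r3=0x00
body[2] add  r2, r4, r0 -> r2=0x19
body[3] sub  r4, r1, r4 -> r4=0xce
epilogue: pop r2=0x9f, sp=0xe0
epilogue: pop r0=0x49, sp=0xe1
prologue pushed ['r0', 'r2'] at ['0xe0', '0xdf']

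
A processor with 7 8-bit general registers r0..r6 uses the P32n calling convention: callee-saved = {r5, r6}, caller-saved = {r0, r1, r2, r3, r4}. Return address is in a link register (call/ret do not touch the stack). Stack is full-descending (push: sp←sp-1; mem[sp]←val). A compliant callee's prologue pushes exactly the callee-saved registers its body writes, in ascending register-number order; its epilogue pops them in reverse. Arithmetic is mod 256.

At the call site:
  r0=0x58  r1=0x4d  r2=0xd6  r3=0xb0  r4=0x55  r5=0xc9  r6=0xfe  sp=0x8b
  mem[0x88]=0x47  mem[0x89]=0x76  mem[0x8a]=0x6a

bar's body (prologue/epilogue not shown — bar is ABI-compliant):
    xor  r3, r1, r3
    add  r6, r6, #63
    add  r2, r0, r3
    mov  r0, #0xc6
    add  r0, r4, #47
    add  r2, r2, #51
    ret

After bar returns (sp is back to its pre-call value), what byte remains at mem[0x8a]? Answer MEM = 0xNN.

MEM = 0xfe

prologue: push r6 → mem[0x8a]=0xfe, sp=0x8a
body[0] xor  r3, r1, r3 → r3=0xfd
body[1] add  r6, r6, #63 → r6=0x3d
body[2] add  r2, r0, r3 → r2=0x55
body[3] mov  r0, #0xc6 → r0=0xc6
body[4] add  r0, r4, #47 → r0=0x84
body[5] add  r2, r2, #51 → r2=0x88
epilogue: pop r6=0xfe, sp=0x8b
prologue pushed ['r6'] at ['0x8a']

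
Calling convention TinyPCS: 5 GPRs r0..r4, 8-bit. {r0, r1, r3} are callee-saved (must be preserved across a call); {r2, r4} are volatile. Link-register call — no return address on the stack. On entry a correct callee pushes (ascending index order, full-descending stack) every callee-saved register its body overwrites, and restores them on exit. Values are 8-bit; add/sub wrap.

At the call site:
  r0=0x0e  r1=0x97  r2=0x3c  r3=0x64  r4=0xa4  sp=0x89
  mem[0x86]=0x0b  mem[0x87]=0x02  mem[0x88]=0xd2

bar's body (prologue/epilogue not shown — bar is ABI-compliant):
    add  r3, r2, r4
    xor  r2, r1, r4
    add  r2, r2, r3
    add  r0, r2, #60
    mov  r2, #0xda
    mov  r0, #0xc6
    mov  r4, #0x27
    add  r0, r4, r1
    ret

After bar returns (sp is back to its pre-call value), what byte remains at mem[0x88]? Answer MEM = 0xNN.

MEM = 0x0e

prologue: push r0 -> mem[0x88]=0x0e, sp=0x88
prologue: push r3 -> mem[0x87]=0x64, sp=0x87
body[0] add  r3, r2, r4 -> r3=0xe0
body[1] xor  r2, r1, r4 -> r2=0x33
body[2] add  r2, r2, r3 -> r2=0x13
body[3] add  r0, r2, #60 -> r0=0x4f
body[4] mov  r2, #0xda -> r2=0xda
body[5] mov  r0, #0xc6 -> r0=0xc6
body[6] mov  r4, #0x27 -> r4=0x27
body[7] add  r0, r4, r1 -> r0=0xbe
epilogue: pop r3=0x64, sp=0x88
epilogue: pop r0=0x0e, sp=0x89
prologue pushed ['r0', 'r3'] at ['0x88', '0x87']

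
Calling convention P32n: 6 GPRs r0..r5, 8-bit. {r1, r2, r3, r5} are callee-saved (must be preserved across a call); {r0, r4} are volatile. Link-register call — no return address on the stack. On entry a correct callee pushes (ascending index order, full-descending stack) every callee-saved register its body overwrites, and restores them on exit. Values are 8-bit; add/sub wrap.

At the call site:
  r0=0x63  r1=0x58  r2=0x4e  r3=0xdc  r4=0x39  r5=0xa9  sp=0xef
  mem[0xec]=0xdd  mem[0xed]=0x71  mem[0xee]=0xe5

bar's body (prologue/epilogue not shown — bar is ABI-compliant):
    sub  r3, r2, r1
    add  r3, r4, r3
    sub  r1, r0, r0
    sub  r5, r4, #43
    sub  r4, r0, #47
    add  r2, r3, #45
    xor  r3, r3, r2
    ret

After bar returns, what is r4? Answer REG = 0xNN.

REG = 0x34

prologue: push r1 -> mem[0xee]=0x58, sp=0xee
prologue: push r2 -> mem[0xed]=0x4e, sp=0xed
prologue: push r3 -> mem[0xec]=0xdc, sp=0xec
prologue: push r5 -> mem[0xeb]=0xa9, sp=0xeb
body[0] sub  r3, r2, r1 -> r3=0xf6
body[1] add  r3, r4, r3 -> r3=0x2f
body[2] sub  r1, r0, r0 -> r1=0x00
body[3] sub  r5, r4, #43 -> r5=0x0e
body[4] sub  r4, r0, #47 -> r4=0x34
body[5] add  r2, r3, #45 -> r2=0x5c
body[6] xor  r3, r3, r2 -> r3=0x73
epilogue: pop r5=0xa9, sp=0xec
epilogue: pop r3=0xdc, sp=0xed
epilogue: pop r2=0x4e, sp=0xee
epilogue: pop r1=0x58, sp=0xef
r4 is caller-saved -> body value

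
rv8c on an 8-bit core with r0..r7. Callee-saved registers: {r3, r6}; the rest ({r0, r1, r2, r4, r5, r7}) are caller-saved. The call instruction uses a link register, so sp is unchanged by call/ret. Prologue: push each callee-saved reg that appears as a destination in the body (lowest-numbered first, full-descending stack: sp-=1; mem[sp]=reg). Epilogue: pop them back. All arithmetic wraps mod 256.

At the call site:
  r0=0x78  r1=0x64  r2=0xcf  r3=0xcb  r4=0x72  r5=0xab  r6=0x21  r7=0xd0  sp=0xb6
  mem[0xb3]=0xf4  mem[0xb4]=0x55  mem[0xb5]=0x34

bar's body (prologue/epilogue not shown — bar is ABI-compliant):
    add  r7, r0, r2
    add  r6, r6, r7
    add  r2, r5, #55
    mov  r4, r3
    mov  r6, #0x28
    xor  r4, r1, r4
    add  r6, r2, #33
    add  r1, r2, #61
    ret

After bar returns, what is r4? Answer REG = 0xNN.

REG = 0xaf

prologue: push r6 -> mem[0xb5]=0x21, sp=0xb5
body[0] add  r7, r0, r2 -> r7=0x47
body[1] add  r6, r6, r7 -> r6=0x68
body[2] add  r2, r5, #55 -> r2=0xe2
body[3] mov  r4, r3 -> r4=0xcb
body[4] mov  r6, #0x28 -> r6=0x28
body[5] xor  r4, r1, r4 -> r4=0xaf
body[6] add  r6, r2, #33 -> r6=0x03
body[7] add  r1, r2, #61 -> r1=0x1f
epilogue: pop r6=0x21, sp=0xb6
r4 is caller-saved -> body value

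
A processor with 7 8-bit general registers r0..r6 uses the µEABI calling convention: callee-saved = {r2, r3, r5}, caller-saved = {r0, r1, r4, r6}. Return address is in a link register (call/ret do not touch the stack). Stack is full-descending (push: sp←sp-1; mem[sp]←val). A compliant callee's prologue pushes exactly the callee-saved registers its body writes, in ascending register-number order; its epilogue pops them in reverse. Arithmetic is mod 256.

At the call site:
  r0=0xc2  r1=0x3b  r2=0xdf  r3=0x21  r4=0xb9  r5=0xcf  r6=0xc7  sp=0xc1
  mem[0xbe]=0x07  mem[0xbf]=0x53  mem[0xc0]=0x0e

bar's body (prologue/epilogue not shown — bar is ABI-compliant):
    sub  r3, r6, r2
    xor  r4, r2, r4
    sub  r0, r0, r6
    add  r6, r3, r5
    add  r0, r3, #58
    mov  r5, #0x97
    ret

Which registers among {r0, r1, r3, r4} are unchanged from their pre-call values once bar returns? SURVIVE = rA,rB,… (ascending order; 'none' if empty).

prologue: push r3 → mem[0xc0]=0x21, sp=0xc0
prologue: push r5 → mem[0xbf]=0xcf, sp=0xbf
body[0] sub  r3, r6, r2 → r3=0xe8
body[1] xor  r4, r2, r4 → r4=0x66
body[2] sub  r0, r0, r6 → r0=0xfb
body[3] add  r6, r3, r5 → r6=0xb7
body[4] add  r0, r3, #58 → r0=0x22
body[5] mov  r5, #0x97 → r5=0x97
epilogue: pop r5=0xcf, sp=0xc0
epilogue: pop r3=0x21, sp=0xc1
r0: caller-saved, written=True
r1: caller-saved, written=False
r3: callee-saved, written=True
r4: caller-saved, written=True

SURVIVE = r1,r3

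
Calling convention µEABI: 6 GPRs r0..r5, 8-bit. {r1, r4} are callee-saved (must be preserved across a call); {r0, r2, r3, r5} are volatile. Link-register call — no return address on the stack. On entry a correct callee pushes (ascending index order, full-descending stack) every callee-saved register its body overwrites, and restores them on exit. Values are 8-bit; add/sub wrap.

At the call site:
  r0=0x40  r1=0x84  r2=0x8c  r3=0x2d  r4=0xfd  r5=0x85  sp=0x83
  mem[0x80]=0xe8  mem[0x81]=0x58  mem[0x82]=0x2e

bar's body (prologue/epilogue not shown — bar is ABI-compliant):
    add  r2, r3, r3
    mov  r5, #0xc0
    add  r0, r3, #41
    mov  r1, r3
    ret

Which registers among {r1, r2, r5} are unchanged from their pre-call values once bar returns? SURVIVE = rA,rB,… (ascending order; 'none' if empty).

prologue: push r1 -> mem[0x82]=0x84, sp=0x82
body[0] add  r2, r3, r3 -> r2=0x5a
body[1] mov  r5, #0xc0 -> r5=0xc0
body[2] add  r0, r3, #41 -> r0=0x56
body[3] mov  r1, r3 -> r1=0x2d
epilogue: pop r1=0x84, sp=0x83
r1: callee-saved, written=True
r2: caller-saved, written=True
r5: caller-saved, written=True

SURVIVE = r1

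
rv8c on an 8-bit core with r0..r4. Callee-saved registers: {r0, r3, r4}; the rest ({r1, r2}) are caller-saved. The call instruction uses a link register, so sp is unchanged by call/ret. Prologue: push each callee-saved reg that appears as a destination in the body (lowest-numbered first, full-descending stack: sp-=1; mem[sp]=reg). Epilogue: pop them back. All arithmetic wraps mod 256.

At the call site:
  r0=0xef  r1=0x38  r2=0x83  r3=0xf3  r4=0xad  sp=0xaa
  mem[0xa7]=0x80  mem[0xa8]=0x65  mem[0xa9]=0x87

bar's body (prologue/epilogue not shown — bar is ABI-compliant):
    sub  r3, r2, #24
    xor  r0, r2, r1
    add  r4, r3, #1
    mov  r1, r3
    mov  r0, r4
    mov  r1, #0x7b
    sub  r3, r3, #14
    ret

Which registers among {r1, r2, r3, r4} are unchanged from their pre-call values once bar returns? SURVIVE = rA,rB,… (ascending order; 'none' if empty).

SURVIVE = r2,r3,r4

prologue: push r0 -> mem[0xa9]=0xef, sp=0xa9
prologue: push r3 -> mem[0xa8]=0xf3, sp=0xa8
prologue: push r4 -> mem[0xa7]=0xad, sp=0xa7
body[0] sub  r3, r2, #24 -> r3=0x6b
body[1] xor  r0, r2, r1 -> r0=0xbb
body[2] add  r4, r3, #1 -> r4=0x6c
body[3] mov  r1, r3 -> r1=0x6b
body[4] mov  r0, r4 -> r0=0x6c
body[5] mov  r1, #0x7b -> r1=0x7b
body[6] sub  r3, r3, #14 -> r3=0x5d
epilogue: pop r4=0xad, sp=0xa8
epilogue: pop r3=0xf3, sp=0xa9
epilogue: pop r0=0xef, sp=0xaa
r1: caller-saved, written=True
r2: caller-saved, written=False
r3: callee-saved, written=True
r4: callee-saved, written=True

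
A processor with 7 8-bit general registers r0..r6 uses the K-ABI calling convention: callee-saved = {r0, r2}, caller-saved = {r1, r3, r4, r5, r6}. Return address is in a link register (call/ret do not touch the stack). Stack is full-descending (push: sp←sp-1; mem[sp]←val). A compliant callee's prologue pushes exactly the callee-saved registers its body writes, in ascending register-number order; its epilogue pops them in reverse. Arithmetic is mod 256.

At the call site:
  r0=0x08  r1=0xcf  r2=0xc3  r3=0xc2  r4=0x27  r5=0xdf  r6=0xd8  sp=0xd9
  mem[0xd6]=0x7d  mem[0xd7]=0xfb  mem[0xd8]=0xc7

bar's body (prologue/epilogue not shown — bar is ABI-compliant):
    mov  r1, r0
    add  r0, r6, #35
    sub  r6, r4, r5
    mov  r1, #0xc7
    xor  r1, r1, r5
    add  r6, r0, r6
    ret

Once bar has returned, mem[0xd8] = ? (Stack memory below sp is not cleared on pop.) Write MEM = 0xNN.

MEM = 0x08

prologue: push r0 -> mem[0xd8]=0x08, sp=0xd8
body[0] mov  r1, r0 -> r1=0x08
body[1] add  r0, r6, #35 -> r0=0xfb
body[2] sub  r6, r4, r5 -> r6=0x48
body[3] mov  r1, #0xc7 -> r1=0xc7
body[4] xor  r1, r1, r5 -> r1=0x18
body[5] add  r6, r0, r6 -> r6=0x43
epilogue: pop r0=0x08, sp=0xd9
prologue pushed ['r0'] at ['0xd8']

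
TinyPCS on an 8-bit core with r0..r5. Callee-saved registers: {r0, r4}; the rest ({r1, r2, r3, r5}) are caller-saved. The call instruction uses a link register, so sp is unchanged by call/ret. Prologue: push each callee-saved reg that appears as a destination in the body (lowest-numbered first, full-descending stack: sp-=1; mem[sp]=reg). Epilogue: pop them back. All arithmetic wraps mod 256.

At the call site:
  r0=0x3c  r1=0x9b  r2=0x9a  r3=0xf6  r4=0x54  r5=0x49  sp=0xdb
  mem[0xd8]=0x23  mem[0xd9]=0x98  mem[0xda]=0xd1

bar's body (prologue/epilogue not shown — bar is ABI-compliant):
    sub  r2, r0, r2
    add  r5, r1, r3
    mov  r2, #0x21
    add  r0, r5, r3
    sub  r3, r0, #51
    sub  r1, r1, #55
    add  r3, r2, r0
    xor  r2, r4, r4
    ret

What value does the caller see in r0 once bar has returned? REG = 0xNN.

prologue: push r0 -> mem[0xda]=0x3c, sp=0xda
body[0] sub  r2, r0, r2 -> r2=0xa2
body[1] add  r5, r1, r3 -> r5=0x91
body[2] mov  r2, #0x21 -> r2=0x21
body[3] add  r0, r5, r3 -> r0=0x87
body[4] sub  r3, r0, #51 -> r3=0x54
body[5] sub  r1, r1, #55 -> r1=0x64
body[6] add  r3, r2, r0 -> r3=0xa8
body[7] xor  r2, r4, r4 -> r2=0x00
epilogue: pop r0=0x3c, sp=0xdb
r0 is callee-saved -> restored

REG = 0x3c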